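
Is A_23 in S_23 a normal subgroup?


H = A_23 in S_23
A_23 has index 2 in S_23, and every subgroup of index 2 is normal

Yes, normal subgroup


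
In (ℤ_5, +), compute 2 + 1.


Operation: addition mod 5
2 + 1 = (a + b) mod 5 with a = 2, b = 1

2 + 1 = 3


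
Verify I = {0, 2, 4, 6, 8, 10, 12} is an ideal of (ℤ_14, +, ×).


Check ideal conditions for I = {0, 2, 4, 6, 8, 10, 12} in ℤ_14:
(1) I is an additive subgroup? Yes
(2) For r ∈ ℤ_14 and a ∈ I: r·a ∈ I? Yes

Yes, I is an ideal of ℤ_14


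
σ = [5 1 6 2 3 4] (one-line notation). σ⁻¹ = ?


To find σ⁻¹, swap domain and range:
σ(1) = 5 → σ⁻¹(5) = 1
σ(2) = 1 → σ⁻¹(1) = 2
σ(3) = 6 → σ⁻¹(6) = 3
σ(4) = 2 → σ⁻¹(2) = 4
σ(5) = 3 → σ⁻¹(3) = 5
σ(6) = 4 → σ⁻¹(4) = 6

σ⁻¹ = [2 4 5 6 1 3]


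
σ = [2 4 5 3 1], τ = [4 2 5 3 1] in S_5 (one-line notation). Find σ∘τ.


σ∘τ: apply τ first, then σ
1 →τ 4 →σ 3
2 →τ 2 →σ 4
3 →τ 5 →σ 1
4 →τ 3 →σ 5
5 →τ 1 →σ 2

σ∘τ = [3 4 1 5 2]


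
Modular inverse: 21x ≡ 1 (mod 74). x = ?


Use the extended Euclidean algorithm to write 1 = 21·s + 74·t; then s mod 74 is the inverse.
Euclidean algorithm:
  21 = 0·74 + 21
  74 = 3·21 + 11
  21 = 1·11 + 10
  11 = 1·10 + 1
  10 = 10·1 + 0
gcd(21,74) = 1
Back-substitution gives: 21·(-7) + 74·(2) = 1
So 21⁻¹ ≡ -7 ≡ 67 (mod 74)
Check: 21 × 67 = 1407 ≡ 1 (mod 74) ✓

21⁻¹ ≡ 67 (mod 74)


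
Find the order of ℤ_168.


ℤ_n has n elements.

|ℤ_168| = 168


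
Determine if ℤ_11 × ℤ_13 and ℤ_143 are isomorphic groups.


Comparing ℤ_11 × ℤ_13 and ℤ_143:
gcd(11,13) = 1, so ℤ_11 × ℤ_13 ≅ ℤ_143 (CRT)

Yes, ℤ_11 × ℤ_13 ≅ ℤ_143


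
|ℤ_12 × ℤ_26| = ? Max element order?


|ℤ_12 × ℤ_26| = 12 × 26 = 312
Max element order = lcm(12,26) = 156
Cyclic? No (gcd=2)

|ℤ_12×ℤ_26| = 312, max element order = 156


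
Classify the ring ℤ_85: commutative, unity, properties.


ℤ_85 is a commutative ring with unity 1; 85 = 5×17 is composite, so 5·17 ≡ 0 gives zero divisors (not an integral domain)
Commutative: Yes
Integral domain: No
Has unity: Yes

ℤ_85: Commutative=Yes, Unity=Yes


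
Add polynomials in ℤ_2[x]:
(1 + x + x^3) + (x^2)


Add coefficients mod 2:
x^0: 1 + 0 = 1 (mod 2)
x^1: 1 + 0 = 1 (mod 2)
x^2: 0 + 1 = 1 (mod 2)
x^3: 1 + 0 = 1 (mod 2)
Result: 1 + x + x^2 + x^3

f + g = 1 + x + x^2 + x^3


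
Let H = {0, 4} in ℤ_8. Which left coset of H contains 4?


4 + H = {4 + h (mod 8) : h ∈ H}
4+0=4, 4+4=0
4 + H = {0, 4} = 0 + H

4 + H = {0, 4}


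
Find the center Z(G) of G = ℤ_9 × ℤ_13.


Z(G) = {g ∈ G | gx = xg for all x ∈ G}
Direct product of abelian groups is abelian, so Z(G) = G

Z(ℤ_9 × ℤ_13) = ℤ_9 × ℤ_13


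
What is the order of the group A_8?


|A_n| = n!/2 (even permutations)
|A_8| = 8!/2 = 40320/2 = 20160

|A_8| = 20160


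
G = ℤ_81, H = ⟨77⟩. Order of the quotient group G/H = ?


|⟨77⟩| = n / gcd(77, 81) = 81 / 1 = 81
H is normal (ℤ_81 is abelian).
|G/H| = |G| / |H| = 81 / 81 = 1

|G/H| = 1


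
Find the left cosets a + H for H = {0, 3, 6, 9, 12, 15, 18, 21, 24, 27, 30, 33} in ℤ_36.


H = {0, 3, 6, 9, 12, 15, 18, 21, 24, 27, 30, 33}, |H| = 12
Number of cosets = |G|/|H| = 36/12 = 3
0 + H = {0, 3, 6, 9, 12, 15, 18, 21, 24, 27, 30, 33}
1 + H = {1, 4, 7, 10, 13, 16, 19, 22, 25, 28, 31, 34}
2 + H = {2, 5, 8, 11, 14, 17, 20, 23, 26, 29, 32, 35}

Cosets: 0+H={0,3,6,9,12,15,18,21,24,27,30,33}; 1+H={1,4,7,10,13,16,19,22,25,28,31,34}; 2+H={2,5,8,11,14,17,20,23,26,29,32,35}


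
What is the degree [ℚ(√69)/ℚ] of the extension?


√69 has minimal polynomial x² - 69 (irreducible over ℚ since 69 is squarefree)

[ℚ(√69)/ℚ] = 2


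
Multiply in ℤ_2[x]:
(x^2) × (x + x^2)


Expand and collect like terms; reduce coefficients mod 2:
x^0: 0·0 = 0 ≡ 0 (mod 2)
x^1: 0·1 + 0·0 = 0 ≡ 0 (mod 2)
x^2: 0·1 + 0·1 + 1·0 = 0 ≡ 0 (mod 2)
x^3: 0·1 + 1·1 = 1 ≡ 1 (mod 2)
x^4: 1·1 = 1 ≡ 1 (mod 2)
Result: x^3 + x^4

f · g = x^3 + x^4


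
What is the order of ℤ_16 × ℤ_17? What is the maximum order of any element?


|ℤ_16 × ℤ_17| = 16 × 17 = 272
Max element order = lcm(16,17) = 272
Cyclic? Yes (gcd=1)

|ℤ_16×ℤ_17| = 272, max element order = 272


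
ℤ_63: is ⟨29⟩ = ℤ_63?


g generates ℤ_n iff gcd(g, n) = 1
gcd(29, 63) = 1
Since gcd = 1, 29 is a generator.

Yes, 29 generates ℤ_63


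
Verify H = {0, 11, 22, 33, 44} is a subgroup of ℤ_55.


Subgroup test for H = {0, 11, 22, 33, 44} in (ℤ_55, +):
(1) 0 ∈ H? Yes
(2) Closure: for all a,b ∈ H, (a+b) mod 55 ∈ H? Yes
(3) Inverses: for all a ∈ H, -a mod 55 ∈ H? Yes

Yes, H is a subgroup of ℤ_55


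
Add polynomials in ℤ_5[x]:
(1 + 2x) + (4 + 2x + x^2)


Add coefficients mod 5:
x^0: 1 + 4 = 0 (mod 5)
x^1: 2 + 2 = 4 (mod 5)
x^2: 0 + 1 = 1 (mod 5)
Result: 4x + x^2

f + g = 4x + x^2


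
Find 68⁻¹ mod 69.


Use the extended Euclidean algorithm to write 1 = 68·s + 69·t; then s mod 69 is the inverse.
Euclidean algorithm:
  68 = 0·69 + 68
  69 = 1·68 + 1
  68 = 68·1 + 0
gcd(68,69) = 1
Back-substitution gives: 68·(-1) + 69·(1) = 1
So 68⁻¹ ≡ -1 ≡ 68 (mod 69)
Check: 68 × 68 = 4624 ≡ 1 (mod 69) ✓

68⁻¹ ≡ 68 (mod 69)


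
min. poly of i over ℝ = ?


i satisfies x² + 1 = 0, irreducible over ℝ

Minimal polynomial: x² + 1


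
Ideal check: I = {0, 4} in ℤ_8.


Check ideal conditions for I = {0, 4} in ℤ_8:
(1) I is an additive subgroup? Yes
(2) For r ∈ ℤ_8 and a ∈ I: r·a ∈ I? Yes

Yes, I is an ideal of ℤ_8


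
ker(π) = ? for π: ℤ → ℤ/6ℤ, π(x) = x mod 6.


Kernel = preimage of identity
ker(π) = multiples of 6 = 6ℤ

ker(π) = 6ℤ


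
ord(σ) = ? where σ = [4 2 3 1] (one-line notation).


Cycle decomposition: (1 4)
Cycle lengths: 2
Order = lcm(2) = 2

ord(σ) = 2


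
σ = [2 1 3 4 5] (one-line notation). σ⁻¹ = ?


To find σ⁻¹, swap domain and range:
σ(1) = 2 → σ⁻¹(2) = 1
σ(2) = 1 → σ⁻¹(1) = 2
σ(3) = 3 → σ⁻¹(3) = 3
σ(4) = 4 → σ⁻¹(4) = 4
σ(5) = 5 → σ⁻¹(5) = 5

σ⁻¹ = [2 1 3 4 5]


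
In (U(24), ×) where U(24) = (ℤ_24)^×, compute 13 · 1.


Operation: multiplication mod 24
13 · 1 = (a × b) mod 24 with a = 13, b = 1

13 · 1 = 13


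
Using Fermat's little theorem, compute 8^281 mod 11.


Fermat's little theorem: if p is prime and gcd(a,p)=1, then a^(p-1) ≡ 1 (mod p)
p = 11 is prime, gcd(8,11) = 1
Reduce exponent: 281 mod 10 = 1
So 8^281 ≡ 8^1 (mod 11)
8^1 mod 11 = 8

8^281 ≡ 8 (mod 11)


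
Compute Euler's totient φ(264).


Factor n: 264 = 2^3 × 3 × 11
φ(n) = n · ∏(1 - 1/p) over distinct primes p | n
φ(264) = 264 · (1 - 1/2) · (1 - 1/3) · (1 - 1/11) = 80

φ(264) = 80


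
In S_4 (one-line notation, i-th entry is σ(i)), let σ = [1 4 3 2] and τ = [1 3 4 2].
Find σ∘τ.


σ∘τ: apply τ first, then σ
1 →τ 1 →σ 1
2 →τ 3 →σ 3
3 →τ 4 →σ 2
4 →τ 2 →σ 4

σ∘τ = [1 3 2 4]


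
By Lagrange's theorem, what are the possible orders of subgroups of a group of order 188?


Lagrange's theorem: |H| divides |G|
|G| = 188
Divisors of 188: 1, 2, 4, 47, 94, 188

Possible subgroup orders: {1, 2, 4, 47, 94, 188}


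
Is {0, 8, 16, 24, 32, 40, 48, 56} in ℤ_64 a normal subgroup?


H = {0, 8, 16, 24, 32, 40, 48, 56} in ℤ_64
ℤ_64 is abelian; every subgroup of an abelian group is normal

Yes, normal subgroup


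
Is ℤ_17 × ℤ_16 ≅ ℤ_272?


Comparing ℤ_17 × ℤ_16 and ℤ_272:
gcd(17,16) = 1, so ℤ_17 × ℤ_16 ≅ ℤ_272 (CRT)

Yes, ℤ_17 × ℤ_16 ≅ ℤ_272


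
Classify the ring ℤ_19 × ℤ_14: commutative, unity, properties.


Direct product ring; commutative with unity (1,1); but (1,0)·(0,1) = (0,0) gives zero divisors, so not an integral domain
Commutative: Yes
Integral domain: No
Has unity: Yes

ℤ_19 × ℤ_14: Commutative=Yes, Unity=Yes


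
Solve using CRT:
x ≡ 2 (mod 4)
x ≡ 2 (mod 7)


m₁ = 4, m₂ = 7, gcd = 1, so CRT applies. M = m₁·m₂ = 28
Let M₁ = M/m₁ = 7, M₂ = M/m₂ = 4
Find y₁ ≡ M₁⁻¹ (mod m₁): 7⁻¹ ≡ 3 (mod 4)
Find y₂ ≡ M₂⁻¹ (mod m₂): 4⁻¹ ≡ 2 (mod 7)
x = a₁·M₁·y₁ + a₂·M₂·y₂ = 2·7·3 + 2·4·2 = 58
Reduce mod 28: x ≡ 2
Check: 2 mod 4 = 2 ✓, 2 mod 7 = 2 ✓

x ≡ 2 (mod 28)


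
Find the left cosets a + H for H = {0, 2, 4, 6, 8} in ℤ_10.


H = {0, 2, 4, 6, 8}, |H| = 5
Number of cosets = |G|/|H| = 10/5 = 2
0 + H = {0, 2, 4, 6, 8}
1 + H = {1, 3, 5, 7, 9}

Cosets: 0+H={0,2,4,6,8}; 1+H={1,3,5,7,9}


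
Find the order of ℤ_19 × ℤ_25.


|A × B| = |A| · |B|
|ℤ_19 × ℤ_25| = 19 × 25 = 475

|ℤ_19 × ℤ_25| = 475


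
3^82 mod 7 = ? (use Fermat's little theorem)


Fermat's little theorem: if p is prime and gcd(a,p)=1, then a^(p-1) ≡ 1 (mod p)
p = 7 is prime, gcd(3,7) = 1
Reduce exponent: 82 mod 6 = 4
So 3^82 ≡ 3^4 (mod 7)
3^4 mod 7 = 4

3^82 ≡ 4 (mod 7)


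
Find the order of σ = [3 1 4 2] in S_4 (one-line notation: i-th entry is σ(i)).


Cycle decomposition: (1 3 4 2)
Cycle lengths: 4
Order = lcm(4) = 4

ord(σ) = 4


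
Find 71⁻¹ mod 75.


Use the extended Euclidean algorithm to write 1 = 71·s + 75·t; then s mod 75 is the inverse.
Euclidean algorithm:
  71 = 0·75 + 71
  75 = 1·71 + 4
  71 = 17·4 + 3
  4 = 1·3 + 1
  3 = 3·1 + 0
gcd(71,75) = 1
Back-substitution gives: 71·(-19) + 75·(18) = 1
So 71⁻¹ ≡ -19 ≡ 56 (mod 75)
Check: 71 × 56 = 3976 ≡ 1 (mod 75) ✓

71⁻¹ ≡ 56 (mod 75)


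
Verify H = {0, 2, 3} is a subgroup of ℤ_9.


Subgroup test for H = {0, 2, 3} in (ℤ_9, +):
(1) 0 ∈ H? Yes
(2) Closure: for all a,b ∈ H, (a+b) mod 9 ∈ H? No  [counterexample: 2 + 2 = 4 ∉ H]
(3) Inverses: for all a ∈ H, -a mod 9 ∈ H? No

No, H is not a subgroup of ℤ_9


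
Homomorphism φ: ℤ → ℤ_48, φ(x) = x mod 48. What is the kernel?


Kernel = preimage of identity
ker(φ) = {x ∈ ℤ : x ≡ 0 (mod 48)} = 48ℤ = {0, ±48, ±96, ...}

ker(φ) = 48ℤ


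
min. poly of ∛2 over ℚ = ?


∛2 satisfies x³ - 2 = 0, irreducible over ℚ (no rational root; 2 is not a perfect cube)

Minimal polynomial: x³ - 2


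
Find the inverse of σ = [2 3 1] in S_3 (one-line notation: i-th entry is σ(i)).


To find σ⁻¹, swap domain and range:
σ(1) = 2 → σ⁻¹(2) = 1
σ(2) = 3 → σ⁻¹(3) = 2
σ(3) = 1 → σ⁻¹(1) = 3

σ⁻¹ = [3 1 2]


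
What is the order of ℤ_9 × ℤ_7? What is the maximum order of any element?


|ℤ_9 × ℤ_7| = 9 × 7 = 63
Max element order = lcm(9,7) = 63
Cyclic? Yes (gcd=1)

|ℤ_9×ℤ_7| = 63, max element order = 63


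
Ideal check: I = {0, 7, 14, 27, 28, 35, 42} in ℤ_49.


Check ideal conditions for I = {0, 7, 14, 27, 28, 35, 42} in ℤ_49:
(1) I is an additive subgroup? No
(2) For r ∈ ℤ_49 and a ∈ I: r·a ∈ I? No  [counterexample: r=2, a=27, r·a mod 49 = 5 ∉ I]

No, I is not an ideal of ℤ_49


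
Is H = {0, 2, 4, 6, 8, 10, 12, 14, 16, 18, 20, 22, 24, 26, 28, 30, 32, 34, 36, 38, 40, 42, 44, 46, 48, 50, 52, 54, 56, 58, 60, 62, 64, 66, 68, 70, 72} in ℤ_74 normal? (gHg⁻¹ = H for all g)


H = {0, 2, 4, 6, 8, 10, 12, 14, 16, 18, 20, 22, 24, 26, 28, 30, 32, 34, 36, 38, 40, 42, 44, 46, 48, 50, 52, 54, 56, 58, 60, 62, 64, 66, 68, 70, 72} in ℤ_74
ℤ_74 is abelian; every subgroup of an abelian group is normal

Yes, normal subgroup


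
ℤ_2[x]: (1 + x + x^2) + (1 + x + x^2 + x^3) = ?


Add coefficients mod 2:
x^0: 1 + 1 = 0 (mod 2)
x^1: 1 + 1 = 0 (mod 2)
x^2: 1 + 1 = 0 (mod 2)
x^3: 0 + 1 = 1 (mod 2)
Result: x^3

f + g = x^3


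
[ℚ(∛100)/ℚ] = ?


∛100 has minimal polynomial x³ - 100 (irreducible over ℚ since 100 is not a perfect cube)

[ℚ(∛100)/ℚ] = 3


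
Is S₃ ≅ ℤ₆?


Comparing S₃ and ℤ₆:
S₃ is non-abelian, ℤ₆ is abelian

No, S₃ ≇ ℤ₆


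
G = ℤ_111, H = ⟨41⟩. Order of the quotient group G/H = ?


|⟨41⟩| = n / gcd(41, 111) = 111 / 1 = 111
H is normal (ℤ_111 is abelian).
|G/H| = |G| / |H| = 111 / 111 = 1

|G/H| = 1


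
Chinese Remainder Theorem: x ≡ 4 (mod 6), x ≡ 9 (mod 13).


m₁ = 6, m₂ = 13, gcd = 1, so CRT applies. M = m₁·m₂ = 78
Let M₁ = M/m₁ = 13, M₂ = M/m₂ = 6
Find y₁ ≡ M₁⁻¹ (mod m₁): 13⁻¹ ≡ 1 (mod 6)
Find y₂ ≡ M₂⁻¹ (mod m₂): 6⁻¹ ≡ 11 (mod 13)
x = a₁·M₁·y₁ + a₂·M₂·y₂ = 4·13·1 + 9·6·11 = 646
Reduce mod 78: x ≡ 22
Check: 22 mod 6 = 4 ✓, 22 mod 13 = 9 ✓

x ≡ 22 (mod 78)


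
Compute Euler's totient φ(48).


Factor n: 48 = 2^4 × 3
φ(n) = n · ∏(1 - 1/p) over distinct primes p | n
φ(48) = 48 · (1 - 1/2) · (1 - 1/3) = 16

φ(48) = 16


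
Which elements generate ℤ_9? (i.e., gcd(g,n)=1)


g generates ℤ_n iff gcd(g,n) = 1
Checking each g ∈ {1,...,8}:
gcd(1,9) = 1
gcd(2,9) = 1
gcd(3,9) = 3
gcd(4,9) = 1
gcd(5,9) = 1
gcd(6,9) = 3
gcd(7,9) = 1
gcd(8,9) = 1
Generators: {1, 2, 4, 5, 7, 8}
Number of generators = φ(9) = 6

Generators of ℤ_9 = {1, 2, 4, 5, 7, 8}


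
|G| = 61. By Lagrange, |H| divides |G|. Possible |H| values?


Lagrange's theorem: |H| divides |G|
|G| = 61
Divisors of 61: 1, 61

Possible subgroup orders: {1, 61}


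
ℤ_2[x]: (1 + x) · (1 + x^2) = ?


Expand and collect like terms; reduce coefficients mod 2:
x^0: 1·1 = 1 ≡ 1 (mod 2)
x^1: 1·0 + 1·1 = 1 ≡ 1 (mod 2)
x^2: 1·1 + 1·0 = 1 ≡ 1 (mod 2)
x^3: 1·1 = 1 ≡ 1 (mod 2)
Result: 1 + x + x^2 + x^3

f · g = 1 + x + x^2 + x^3


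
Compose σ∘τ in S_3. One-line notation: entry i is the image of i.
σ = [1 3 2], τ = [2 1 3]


σ∘τ: apply τ first, then σ
1 →τ 2 →σ 3
2 →τ 1 →σ 1
3 →τ 3 →σ 2

σ∘τ = [3 1 2]


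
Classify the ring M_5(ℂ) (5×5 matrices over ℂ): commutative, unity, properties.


Matrix multiplication is non-commutative for n ≥ 2; the identity matrix I is the unity; singular matrices give zero divisors, so not an integral domain
Commutative: No
Integral domain: No
Has unity: Yes

M_5(ℂ) (5×5 matrices over ℂ): Commutative=No, Unity=Yes


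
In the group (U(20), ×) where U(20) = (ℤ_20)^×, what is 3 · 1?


Operation: multiplication mod 20
3 · 1 = (a × b) mod 20 with a = 3, b = 1

3 · 1 = 3


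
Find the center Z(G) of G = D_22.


Z(G) = {g ∈ G | gx = xg for all x ∈ G}
For even n, Z(D_n) = {e, r^(n/2)}: the 180° rotation r^11 commutes with every reflection and rotation

Z(D_22) = {e, r^11}


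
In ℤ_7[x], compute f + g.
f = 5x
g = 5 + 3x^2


Add coefficients mod 7:
x^0: 0 + 5 = 5 (mod 7)
x^1: 5 + 0 = 5 (mod 7)
x^2: 0 + 3 = 3 (mod 7)
Result: 5 + 5x + 3x^2

f + g = 5 + 5x + 3x^2


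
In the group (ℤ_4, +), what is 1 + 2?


Operation: addition mod 4
1 + 2 = (a + b) mod 4 with a = 1, b = 2

1 + 2 = 3


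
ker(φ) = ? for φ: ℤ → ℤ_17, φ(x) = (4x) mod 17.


Kernel = preimage of identity
ker(φ) = {x ∈ ℤ : 4x ≡ 0 (mod 17)}. gcd(4,17) = 1, so 4x ≡ 0 (mod 17) ⟺ x ≡ 0 (mod 17/1 = 17). Hence ker(φ) = 17ℤ

ker(φ) = 17ℤ


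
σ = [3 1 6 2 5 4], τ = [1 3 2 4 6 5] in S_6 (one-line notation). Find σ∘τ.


σ∘τ: apply τ first, then σ
1 →τ 1 →σ 3
2 →τ 3 →σ 6
3 →τ 2 →σ 1
4 →τ 4 →σ 2
5 →τ 6 →σ 4
6 →τ 5 →σ 5

σ∘τ = [3 6 1 2 4 5]


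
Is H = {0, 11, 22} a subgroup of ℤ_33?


Subgroup test for H = {0, 11, 22} in (ℤ_33, +):
(1) 0 ∈ H? Yes
(2) Closure: for all a,b ∈ H, (a+b) mod 33 ∈ H? Yes
(3) Inverses: for all a ∈ H, -a mod 33 ∈ H? Yes

Yes, H is a subgroup of ℤ_33


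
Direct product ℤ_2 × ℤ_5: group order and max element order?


|ℤ_2 × ℤ_5| = 2 × 5 = 10
Max element order = lcm(2,5) = 10
Cyclic? Yes (gcd=1)

|ℤ_2×ℤ_5| = 10, max element order = 10


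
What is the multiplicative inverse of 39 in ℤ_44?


Use the extended Euclidean algorithm to write 1 = 39·s + 44·t; then s mod 44 is the inverse.
Euclidean algorithm:
  39 = 0·44 + 39
  44 = 1·39 + 5
  39 = 7·5 + 4
  5 = 1·4 + 1
  4 = 4·1 + 0
gcd(39,44) = 1
Back-substitution gives: 39·(-9) + 44·(8) = 1
So 39⁻¹ ≡ -9 ≡ 35 (mod 44)
Check: 39 × 35 = 1365 ≡ 1 (mod 44) ✓

39⁻¹ ≡ 35 (mod 44)


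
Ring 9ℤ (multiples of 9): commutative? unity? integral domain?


9ℤ is a commutative ring under +,× but has no multiplicative identity (1 ∉ 9ℤ); it has no zero divisors, but without unity it is not an integral domain
Commutative: Yes
Integral domain: No
Has unity: No

9ℤ (multiples of 9): Commutative=Yes, Unity=No


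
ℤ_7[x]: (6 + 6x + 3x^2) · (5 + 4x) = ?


Expand and collect like terms; reduce coefficients mod 7:
x^0: 6·5 = 30 ≡ 2 (mod 7)
x^1: 6·4 + 6·5 = 54 ≡ 5 (mod 7)
x^2: 6·4 + 3·5 = 39 ≡ 4 (mod 7)
x^3: 3·4 = 12 ≡ 5 (mod 7)
Result: 2 + 5x + 4x^2 + 5x^3

f · g = 2 + 5x + 4x^2 + 5x^3


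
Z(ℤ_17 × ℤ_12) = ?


Z(G) = {g ∈ G | gx = xg for all x ∈ G}
Direct product of abelian groups is abelian, so Z(G) = G

Z(ℤ_17 × ℤ_12) = ℤ_17 × ℤ_12


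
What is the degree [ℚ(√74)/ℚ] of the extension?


√74 has minimal polynomial x² - 74 (irreducible over ℚ since 74 is squarefree)

[ℚ(√74)/ℚ] = 2


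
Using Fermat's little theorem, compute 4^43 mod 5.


Fermat's little theorem: if p is prime and gcd(a,p)=1, then a^(p-1) ≡ 1 (mod p)
p = 5 is prime, gcd(4,5) = 1
Reduce exponent: 43 mod 4 = 3
So 4^43 ≡ 4^3 (mod 5)
4^3 mod 5 = 4

4^43 ≡ 4 (mod 5)


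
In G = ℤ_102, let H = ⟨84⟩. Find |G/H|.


|⟨84⟩| = n / gcd(84, 102) = 102 / 6 = 17
H is normal (ℤ_102 is abelian).
|G/H| = |G| / |H| = 102 / 17 = 6

|G/H| = 6


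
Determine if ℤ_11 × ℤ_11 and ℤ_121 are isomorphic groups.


Comparing ℤ_11 × ℤ_11 and ℤ_121:
gcd(11,11) = 11 ≠ 1. Max element order in ℤ_11×ℤ_11 is lcm(11,11) = 11 < 121, so it has no element of order 121

No, ℤ_11 × ℤ_11 ≇ ℤ_121


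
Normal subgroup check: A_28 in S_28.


H = A_28 in S_28
A_28 has index 2 in S_28, and every subgroup of index 2 is normal

Yes, normal subgroup


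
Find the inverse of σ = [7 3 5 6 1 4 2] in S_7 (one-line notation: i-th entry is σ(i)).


To find σ⁻¹, swap domain and range:
σ(1) = 7 → σ⁻¹(7) = 1
σ(2) = 3 → σ⁻¹(3) = 2
σ(3) = 5 → σ⁻¹(5) = 3
σ(4) = 6 → σ⁻¹(6) = 4
σ(5) = 1 → σ⁻¹(1) = 5
σ(6) = 4 → σ⁻¹(4) = 6
σ(7) = 2 → σ⁻¹(2) = 7

σ⁻¹ = [5 7 2 6 3 4 1]


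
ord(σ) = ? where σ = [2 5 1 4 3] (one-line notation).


Cycle decomposition: (1 2 5 3)
Cycle lengths: 4
Order = lcm(4) = 4

ord(σ) = 4


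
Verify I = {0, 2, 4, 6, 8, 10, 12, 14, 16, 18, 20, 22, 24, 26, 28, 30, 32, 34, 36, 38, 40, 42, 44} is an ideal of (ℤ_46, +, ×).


Check ideal conditions for I = {0, 2, 4, 6, 8, 10, 12, 14, 16, 18, 20, 22, 24, 26, 28, 30, 32, 34, 36, 38, 40, 42, 44} in ℤ_46:
(1) I is an additive subgroup? Yes
(2) For r ∈ ℤ_46 and a ∈ I: r·a ∈ I? Yes

Yes, I is an ideal of ℤ_46


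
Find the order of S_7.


|S_n| = n! (number of permutations of n symbols)
|S_7| = 7! = 5040

|S_7| = 5040


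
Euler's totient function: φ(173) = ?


Factor n: 173 = 173
φ(n) = n · ∏(1 - 1/p) over distinct primes p | n
φ(173) = 173 · (1 - 1/173) = 172

φ(173) = 172


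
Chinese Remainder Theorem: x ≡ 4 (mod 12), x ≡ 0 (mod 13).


m₁ = 12, m₂ = 13, gcd = 1, so CRT applies. M = m₁·m₂ = 156
Let M₁ = M/m₁ = 13, M₂ = M/m₂ = 12
Find y₁ ≡ M₁⁻¹ (mod m₁): 13⁻¹ ≡ 1 (mod 12)
Find y₂ ≡ M₂⁻¹ (mod m₂): 12⁻¹ ≡ 12 (mod 13)
x = a₁·M₁·y₁ + a₂·M₂·y₂ = 4·13·1 + 0·12·12 = 52
Reduce mod 156: x ≡ 52
Check: 52 mod 12 = 4 ✓, 52 mod 13 = 0 ✓

x ≡ 52 (mod 156)


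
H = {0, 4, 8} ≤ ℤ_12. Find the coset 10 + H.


10 + H = {10 + h (mod 12) : h ∈ H}
10+0=10, 10+4=2, 10+8=6
10 + H = {2, 6, 10} = 2 + H

10 + H = {2, 6, 10}


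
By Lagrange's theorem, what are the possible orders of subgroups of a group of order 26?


Lagrange's theorem: |H| divides |G|
|G| = 26
Divisors of 26: 1, 2, 13, 26

Possible subgroup orders: {1, 2, 13, 26}


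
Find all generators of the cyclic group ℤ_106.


g generates ℤ_n iff gcd(g,n) = 1
Prime factors of 106: 2, 53
Generators are g ∈ {1,...,105} not divisible by any of these primes.
Generators: {1, 3, 5, 7, 9, 11, 13, 15, 17, 19, 21, 23, 25, 27, 29, 31, 33, 35, 37, 39, 41, 43, 45, 47, 49, 51, 55, 57, 59, 61, 63, 65, 67, 69, 71, 73, 75, 77, 79, 81, 83, 85, 87, 89, 91, 93, 95, 97, 99, 101, 103, 105}
Number of generators = φ(106) = 52

Generators of ℤ_106 = {1, 3, 5, 7, 9, 11, 13, 15, 17, 19, 21, 23, 25, 27, 29, 31, 33, 35, 37, 39, 41, 43, 45, 47, 49, 51, 55, 57, 59, 61, 63, 65, 67, 69, 71, 73, 75, 77, 79, 81, 83, 85, 87, 89, 91, 93, 95, 97, 99, 101, 103, 105}


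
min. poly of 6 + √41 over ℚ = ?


Let α = 6 + √41. Then α - 6 = √41, so (α - 6)² = 41, giving α² - 12α - 5 = 0. Degree 2 and α ∉ ℚ, so this is the minimal polynomial.

Minimal polynomial: x² - 12x - 5


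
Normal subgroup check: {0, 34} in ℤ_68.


H = {0, 34} in ℤ_68
ℤ_68 is abelian; every subgroup of an abelian group is normal

Yes, normal subgroup


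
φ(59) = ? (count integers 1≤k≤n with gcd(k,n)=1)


Factor n: 59 = 59
φ(n) = n · ∏(1 - 1/p) over distinct primes p | n
φ(59) = 59 · (1 - 1/59) = 58

φ(59) = 58


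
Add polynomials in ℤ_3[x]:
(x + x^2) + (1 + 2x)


Add coefficients mod 3:
x^0: 0 + 1 = 1 (mod 3)
x^1: 1 + 2 = 0 (mod 3)
x^2: 1 + 0 = 1 (mod 3)
Result: 1 + x^2

f + g = 1 + x^2


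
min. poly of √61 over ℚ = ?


√61 satisfies x² - 61 = 0, irreducible over ℚ since 61 is squarefree

Minimal polynomial: x² - 61


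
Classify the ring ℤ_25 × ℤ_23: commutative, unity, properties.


Direct product ring; commutative with unity (1,1); but (1,0)·(0,1) = (0,0) gives zero divisors, so not an integral domain
Commutative: Yes
Integral domain: No
Has unity: Yes

ℤ_25 × ℤ_23: Commutative=Yes, Unity=Yes


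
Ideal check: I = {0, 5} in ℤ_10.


Check ideal conditions for I = {0, 5} in ℤ_10:
(1) I is an additive subgroup? Yes
(2) For r ∈ ℤ_10 and a ∈ I: r·a ∈ I? Yes

Yes, I is an ideal of ℤ_10


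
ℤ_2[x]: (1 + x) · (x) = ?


Expand and collect like terms; reduce coefficients mod 2:
x^0: 1·0 = 0 ≡ 0 (mod 2)
x^1: 1·1 + 1·0 = 1 ≡ 1 (mod 2)
x^2: 1·1 = 1 ≡ 1 (mod 2)
Result: x + x^2

f · g = x + x^2


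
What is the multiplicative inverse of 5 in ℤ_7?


Use the extended Euclidean algorithm to write 1 = 5·s + 7·t; then s mod 7 is the inverse.
Euclidean algorithm:
  5 = 0·7 + 5
  7 = 1·5 + 2
  5 = 2·2 + 1
  2 = 2·1 + 0
gcd(5,7) = 1
Back-substitution gives: 5·(3) + 7·(-2) = 1
So 5⁻¹ ≡ 3 ≡ 3 (mod 7)
Check: 5 × 3 = 15 ≡ 1 (mod 7) ✓

5⁻¹ ≡ 3 (mod 7)


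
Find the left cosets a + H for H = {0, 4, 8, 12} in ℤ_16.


H = {0, 4, 8, 12}, |H| = 4
Number of cosets = |G|/|H| = 16/4 = 4
0 + H = {0, 4, 8, 12}
1 + H = {1, 5, 9, 13}
2 + H = {2, 6, 10, 14}
3 + H = {3, 7, 11, 15}

Cosets: 0+H={0,4,8,12}; 1+H={1,5,9,13}; 2+H={2,6,10,14}; 3+H={3,7,11,15}


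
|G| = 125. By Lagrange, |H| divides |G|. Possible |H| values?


Lagrange's theorem: |H| divides |G|
|G| = 125
Divisors of 125: 1, 5, 25, 125

Possible subgroup orders: {1, 5, 25, 125}


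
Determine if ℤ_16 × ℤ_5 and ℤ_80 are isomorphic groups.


Comparing ℤ_16 × ℤ_5 and ℤ_80:
gcd(16,5) = 1, so ℤ_16 × ℤ_5 ≅ ℤ_80 (CRT)

Yes, ℤ_16 × ℤ_5 ≅ ℤ_80


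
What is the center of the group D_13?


Z(G) = {g ∈ G | gx = xg for all x ∈ G}
For odd n, Z(D_n) = {e}: no nontrivial rotation commutes with all reflections

Z(D_13) = {e}


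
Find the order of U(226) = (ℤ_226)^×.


U(n) is the group of units mod n; |U(n)| = φ(n)
|U(226)| = φ(226) = 112

|U(226) = (ℤ_226)^×| = 112


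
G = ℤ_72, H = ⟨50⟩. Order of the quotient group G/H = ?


|⟨50⟩| = n / gcd(50, 72) = 72 / 2 = 36
H is normal (ℤ_72 is abelian).
|G/H| = |G| / |H| = 72 / 36 = 2

|G/H| = 2


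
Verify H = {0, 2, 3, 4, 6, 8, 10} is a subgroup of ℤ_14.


Subgroup test for H = {0, 2, 3, 4, 6, 8, 10} in (ℤ_14, +):
(1) 0 ∈ H? Yes
(2) Closure: for all a,b ∈ H, (a+b) mod 14 ∈ H? No  [counterexample: 2 + 3 = 5 ∉ H]
(3) Inverses: for all a ∈ H, -a mod 14 ∈ H? No

No, H is not a subgroup of ℤ_14


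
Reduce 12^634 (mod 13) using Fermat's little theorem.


Fermat's little theorem: if p is prime and gcd(a,p)=1, then a^(p-1) ≡ 1 (mod p)
p = 13 is prime, gcd(12,13) = 1
Reduce exponent: 634 mod 12 = 10
So 12^634 ≡ 12^10 (mod 13)
12^10 mod 13 = 1

12^634 ≡ 1 (mod 13)


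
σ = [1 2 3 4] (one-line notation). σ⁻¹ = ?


To find σ⁻¹, swap domain and range:
σ(1) = 1 → σ⁻¹(1) = 1
σ(2) = 2 → σ⁻¹(2) = 2
σ(3) = 3 → σ⁻¹(3) = 3
σ(4) = 4 → σ⁻¹(4) = 4

σ⁻¹ = [1 2 3 4]


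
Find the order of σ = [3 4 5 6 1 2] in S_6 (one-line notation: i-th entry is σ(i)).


Cycle decomposition: (1 3 5) (2 4 6)
Cycle lengths: 3, 3
Order = lcm(3, 3) = 3

ord(σ) = 3


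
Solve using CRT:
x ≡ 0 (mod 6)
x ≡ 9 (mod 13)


m₁ = 6, m₂ = 13, gcd = 1, so CRT applies. M = m₁·m₂ = 78
Let M₁ = M/m₁ = 13, M₂ = M/m₂ = 6
Find y₁ ≡ M₁⁻¹ (mod m₁): 13⁻¹ ≡ 1 (mod 6)
Find y₂ ≡ M₂⁻¹ (mod m₂): 6⁻¹ ≡ 11 (mod 13)
x = a₁·M₁·y₁ + a₂·M₂·y₂ = 0·13·1 + 9·6·11 = 594
Reduce mod 78: x ≡ 48
Check: 48 mod 6 = 0 ✓, 48 mod 13 = 9 ✓

x ≡ 48 (mod 78)


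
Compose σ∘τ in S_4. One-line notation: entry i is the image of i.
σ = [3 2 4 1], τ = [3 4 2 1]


σ∘τ: apply τ first, then σ
1 →τ 3 →σ 4
2 →τ 4 →σ 1
3 →τ 2 →σ 2
4 →τ 1 →σ 3

σ∘τ = [4 1 2 3]


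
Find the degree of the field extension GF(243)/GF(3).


GF(243) = GF(3^5), so the extension degree is 5

[GF(243)/GF(3)] = 5


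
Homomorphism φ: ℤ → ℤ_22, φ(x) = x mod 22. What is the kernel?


Kernel = preimage of identity
ker(φ) = {x ∈ ℤ : x ≡ 0 (mod 22)} = 22ℤ = {0, ±22, ±44, ...}

ker(φ) = 22ℤ


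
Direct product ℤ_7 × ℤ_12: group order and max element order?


|ℤ_7 × ℤ_12| = 7 × 12 = 84
Max element order = lcm(7,12) = 84
Cyclic? Yes (gcd=1)

|ℤ_7×ℤ_12| = 84, max element order = 84


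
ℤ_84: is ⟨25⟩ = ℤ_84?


g generates ℤ_n iff gcd(g, n) = 1
gcd(25, 84) = 1
Since gcd = 1, 25 is a generator.

Yes, 25 generates ℤ_84


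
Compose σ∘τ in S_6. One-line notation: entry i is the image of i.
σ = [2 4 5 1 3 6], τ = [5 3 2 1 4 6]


σ∘τ: apply τ first, then σ
1 →τ 5 →σ 3
2 →τ 3 →σ 5
3 →τ 2 →σ 4
4 →τ 1 →σ 2
5 →τ 4 →σ 1
6 →τ 6 →σ 6

σ∘τ = [3 5 4 2 1 6]


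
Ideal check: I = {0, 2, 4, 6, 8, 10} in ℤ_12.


Check ideal conditions for I = {0, 2, 4, 6, 8, 10} in ℤ_12:
(1) I is an additive subgroup? Yes
(2) For r ∈ ℤ_12 and a ∈ I: r·a ∈ I? Yes

Yes, I is an ideal of ℤ_12


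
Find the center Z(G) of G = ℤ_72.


Z(G) = {g ∈ G | gx = xg for all x ∈ G}
ℤ_72 is abelian, so Z(G) = G

Z(ℤ_72) = ℤ_72


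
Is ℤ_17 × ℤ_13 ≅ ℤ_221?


Comparing ℤ_17 × ℤ_13 and ℤ_221:
gcd(17,13) = 1, so ℤ_17 × ℤ_13 ≅ ℤ_221 (CRT)

Yes, ℤ_17 × ℤ_13 ≅ ℤ_221


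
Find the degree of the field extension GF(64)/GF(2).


GF(64) = GF(2^6), so the extension degree is 6

[GF(64)/GF(2)] = 6


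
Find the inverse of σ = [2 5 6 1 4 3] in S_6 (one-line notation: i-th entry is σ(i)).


To find σ⁻¹, swap domain and range:
σ(1) = 2 → σ⁻¹(2) = 1
σ(2) = 5 → σ⁻¹(5) = 2
σ(3) = 6 → σ⁻¹(6) = 3
σ(4) = 1 → σ⁻¹(1) = 4
σ(5) = 4 → σ⁻¹(4) = 5
σ(6) = 3 → σ⁻¹(3) = 6

σ⁻¹ = [4 1 6 5 2 3]


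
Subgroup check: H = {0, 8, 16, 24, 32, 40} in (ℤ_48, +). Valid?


Subgroup test for H = {0, 8, 16, 24, 32, 40} in (ℤ_48, +):
(1) 0 ∈ H? Yes
(2) Closure: for all a,b ∈ H, (a+b) mod 48 ∈ H? Yes
(3) Inverses: for all a ∈ H, -a mod 48 ∈ H? Yes

Yes, H is a subgroup of ℤ_48


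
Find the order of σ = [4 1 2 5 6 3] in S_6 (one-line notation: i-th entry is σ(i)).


Cycle decomposition: (1 4 5 6 3 2)
Cycle lengths: 6
Order = lcm(6) = 6

ord(σ) = 6


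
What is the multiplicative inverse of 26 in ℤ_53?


Use the extended Euclidean algorithm to write 1 = 26·s + 53·t; then s mod 53 is the inverse.
Euclidean algorithm:
  26 = 0·53 + 26
  53 = 2·26 + 1
  26 = 26·1 + 0
gcd(26,53) = 1
Back-substitution gives: 26·(-2) + 53·(1) = 1
So 26⁻¹ ≡ -2 ≡ 51 (mod 53)
Check: 26 × 51 = 1326 ≡ 1 (mod 53) ✓

26⁻¹ ≡ 51 (mod 53)


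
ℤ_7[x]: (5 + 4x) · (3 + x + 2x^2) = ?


Expand and collect like terms; reduce coefficients mod 7:
x^0: 5·3 = 15 ≡ 1 (mod 7)
x^1: 5·1 + 4·3 = 17 ≡ 3 (mod 7)
x^2: 5·2 + 4·1 = 14 ≡ 0 (mod 7)
x^3: 4·2 = 8 ≡ 1 (mod 7)
Result: 1 + 3x + x^3

f · g = 1 + 3x + x^3


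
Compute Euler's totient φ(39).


Factor n: 39 = 3 × 13
φ(n) = n · ∏(1 - 1/p) over distinct primes p | n
φ(39) = 39 · (1 - 1/3) · (1 - 1/13) = 24

φ(39) = 24


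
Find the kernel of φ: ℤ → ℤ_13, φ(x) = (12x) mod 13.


Kernel = preimage of identity
ker(φ) = {x ∈ ℤ : 12x ≡ 0 (mod 13)}. gcd(12,13) = 1, so 12x ≡ 0 (mod 13) ⟺ x ≡ 0 (mod 13/1 = 13). Hence ker(φ) = 13ℤ

ker(φ) = 13ℤ


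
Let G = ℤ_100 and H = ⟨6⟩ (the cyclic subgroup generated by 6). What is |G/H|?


|⟨6⟩| = n / gcd(6, 100) = 100 / 2 = 50
H is normal (ℤ_100 is abelian).
|G/H| = |G| / |H| = 100 / 50 = 2

|G/H| = 2


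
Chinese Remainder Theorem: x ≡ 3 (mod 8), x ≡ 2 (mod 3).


m₁ = 8, m₂ = 3, gcd = 1, so CRT applies. M = m₁·m₂ = 24
Let M₁ = M/m₁ = 3, M₂ = M/m₂ = 8
Find y₁ ≡ M₁⁻¹ (mod m₁): 3⁻¹ ≡ 3 (mod 8)
Find y₂ ≡ M₂⁻¹ (mod m₂): 8⁻¹ ≡ 2 (mod 3)
x = a₁·M₁·y₁ + a₂·M₂·y₂ = 3·3·3 + 2·8·2 = 59
Reduce mod 24: x ≡ 11
Check: 11 mod 8 = 3 ✓, 11 mod 3 = 2 ✓

x ≡ 11 (mod 24)


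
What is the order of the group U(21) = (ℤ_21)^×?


U(n) is the group of units mod n; |U(n)| = φ(n)
|U(21)| = φ(21) = 12

|U(21) = (ℤ_21)^×| = 12


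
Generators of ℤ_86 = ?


g generates ℤ_n iff gcd(g,n) = 1
Prime factors of 86: 2, 43
Generators are g ∈ {1,...,85} not divisible by any of these primes.
Generators: {1, 3, 5, 7, 9, 11, 13, 15, 17, 19, 21, 23, 25, 27, 29, 31, 33, 35, 37, 39, 41, 45, 47, 49, 51, 53, 55, 57, 59, 61, 63, 65, 67, 69, 71, 73, 75, 77, 79, 81, 83, 85}
Number of generators = φ(86) = 42

Generators of ℤ_86 = {1, 3, 5, 7, 9, 11, 13, 15, 17, 19, 21, 23, 25, 27, 29, 31, 33, 35, 37, 39, 41, 45, 47, 49, 51, 53, 55, 57, 59, 61, 63, 65, 67, 69, 71, 73, 75, 77, 79, 81, 83, 85}


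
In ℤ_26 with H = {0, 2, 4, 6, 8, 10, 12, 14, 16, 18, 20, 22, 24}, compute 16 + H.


16 + H = {16 + h (mod 26) : h ∈ H}
16+0=16, 16+2=18, 16+4=20, 16+6=22, 16+8=24, 16+10=0, 16+12=2, 16+14=4, 16+16=6, 16+18=8, 16+20=10, 16+22=12, 16+24=14
16 + H = {0, 2, 4, 6, 8, 10, 12, 14, 16, 18, 20, 22, 24} = 0 + H

16 + H = {0, 2, 4, 6, 8, 10, 12, 14, 16, 18, 20, 22, 24}


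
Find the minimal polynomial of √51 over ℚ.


√51 satisfies x² - 51 = 0, irreducible over ℚ since 51 is squarefree

Minimal polynomial: x² - 51


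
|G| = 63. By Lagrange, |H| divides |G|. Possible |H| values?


Lagrange's theorem: |H| divides |G|
|G| = 63
Divisors of 63: 1, 3, 7, 9, 21, 63

Possible subgroup orders: {1, 3, 7, 9, 21, 63}


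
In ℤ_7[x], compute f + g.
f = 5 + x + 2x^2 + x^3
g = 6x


Add coefficients mod 7:
x^0: 5 + 0 = 5 (mod 7)
x^1: 1 + 6 = 0 (mod 7)
x^2: 2 + 0 = 2 (mod 7)
x^3: 1 + 0 = 1 (mod 7)
Result: 5 + 2x^2 + x^3

f + g = 5 + 2x^2 + x^3


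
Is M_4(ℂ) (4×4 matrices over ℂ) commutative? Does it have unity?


Matrix multiplication is non-commutative for n ≥ 2; the identity matrix I is the unity; singular matrices give zero divisors, so not an integral domain
Commutative: No
Integral domain: No
Has unity: Yes

M_4(ℂ) (4×4 matrices over ℂ): Commutative=No, Unity=Yes


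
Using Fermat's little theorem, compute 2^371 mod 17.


Fermat's little theorem: if p is prime and gcd(a,p)=1, then a^(p-1) ≡ 1 (mod p)
p = 17 is prime, gcd(2,17) = 1
Reduce exponent: 371 mod 16 = 3
So 2^371 ≡ 2^3 (mod 17)
2^3 mod 17 = 8

2^371 ≡ 8 (mod 17)


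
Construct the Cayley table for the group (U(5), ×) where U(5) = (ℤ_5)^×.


Elements: {1, 2, 3, 4}
Operation: multiplication mod 5
Entry (a, b) = (a × b) mod 5

Cayley table:
  | 1 | 2 | 3 | 4
1 | 1 | 2 | 3 | 4
2 | 2 | 4 | 1 | 3
3 | 3 | 1 | 4 | 2
4 | 4 | 3 | 2 | 1


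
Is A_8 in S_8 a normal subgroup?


H = A_8 in S_8
A_8 has index 2 in S_8, and every subgroup of index 2 is normal

Yes, normal subgroup


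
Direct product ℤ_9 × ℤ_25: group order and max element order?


|ℤ_9 × ℤ_25| = 9 × 25 = 225
Max element order = lcm(9,25) = 225
Cyclic? Yes (gcd=1)

|ℤ_9×ℤ_25| = 225, max element order = 225


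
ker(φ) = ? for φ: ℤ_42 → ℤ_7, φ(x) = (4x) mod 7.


Kernel = preimage of identity
ker(φ) = {x ∈ ℤ_42 : 4x ≡ 0 (mod 7)}. Since 7 | 42, φ is well-defined. The kernel is the cyclic subgroup ⟨7⟩ of ℤ_42 (order 6), i.e. {0, 7, 14, 21, 28, 35}

ker(φ) = {0, 7, 14, 21, 28, 35}


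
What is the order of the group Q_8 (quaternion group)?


Q_8 = {±1, ±i, ±j, ±k}
|Q_8| = 8

|Q_8 (quaternion group)| = 8


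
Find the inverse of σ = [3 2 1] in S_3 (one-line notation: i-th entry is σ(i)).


To find σ⁻¹, swap domain and range:
σ(1) = 3 → σ⁻¹(3) = 1
σ(2) = 2 → σ⁻¹(2) = 2
σ(3) = 1 → σ⁻¹(1) = 3

σ⁻¹ = [3 2 1]


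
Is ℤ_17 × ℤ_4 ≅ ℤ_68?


Comparing ℤ_17 × ℤ_4 and ℤ_68:
gcd(17,4) = 1, so ℤ_17 × ℤ_4 ≅ ℤ_68 (CRT)

Yes, ℤ_17 × ℤ_4 ≅ ℤ_68


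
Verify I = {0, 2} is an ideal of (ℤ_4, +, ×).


Check ideal conditions for I = {0, 2} in ℤ_4:
(1) I is an additive subgroup? Yes
(2) For r ∈ ℤ_4 and a ∈ I: r·a ∈ I? Yes

Yes, I is an ideal of ℤ_4


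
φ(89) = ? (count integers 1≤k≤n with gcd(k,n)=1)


Factor n: 89 = 89
φ(n) = n · ∏(1 - 1/p) over distinct primes p | n
φ(89) = 89 · (1 - 1/89) = 88

φ(89) = 88


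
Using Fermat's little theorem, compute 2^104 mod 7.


Fermat's little theorem: if p is prime and gcd(a,p)=1, then a^(p-1) ≡ 1 (mod p)
p = 7 is prime, gcd(2,7) = 1
Reduce exponent: 104 mod 6 = 2
So 2^104 ≡ 2^2 (mod 7)
2^2 mod 7 = 4

2^104 ≡ 4 (mod 7)


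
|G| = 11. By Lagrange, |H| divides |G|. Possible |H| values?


Lagrange's theorem: |H| divides |G|
|G| = 11
Divisors of 11: 1, 11

Possible subgroup orders: {1, 11}


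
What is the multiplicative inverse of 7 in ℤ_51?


Use the extended Euclidean algorithm to write 1 = 7·s + 51·t; then s mod 51 is the inverse.
Euclidean algorithm:
  7 = 0·51 + 7
  51 = 7·7 + 2
  7 = 3·2 + 1
  2 = 2·1 + 0
gcd(7,51) = 1
Back-substitution gives: 7·(22) + 51·(-3) = 1
So 7⁻¹ ≡ 22 ≡ 22 (mod 51)
Check: 7 × 22 = 154 ≡ 1 (mod 51) ✓

7⁻¹ ≡ 22 (mod 51)


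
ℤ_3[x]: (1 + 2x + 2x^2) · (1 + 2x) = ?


Expand and collect like terms; reduce coefficients mod 3:
x^0: 1·1 = 1 ≡ 1 (mod 3)
x^1: 1·2 + 2·1 = 4 ≡ 1 (mod 3)
x^2: 2·2 + 2·1 = 6 ≡ 0 (mod 3)
x^3: 2·2 = 4 ≡ 1 (mod 3)
Result: 1 + x + x^3

f · g = 1 + x + x^3


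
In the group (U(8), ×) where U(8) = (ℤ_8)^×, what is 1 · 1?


Operation: multiplication mod 8
1 · 1 = (a × b) mod 8 with a = 1, b = 1

1 · 1 = 1


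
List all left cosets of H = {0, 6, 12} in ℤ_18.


H = {0, 6, 12}, |H| = 3
Number of cosets = |G|/|H| = 18/3 = 6
0 + H = {0, 6, 12}
1 + H = {1, 7, 13}
2 + H = {2, 8, 14}
3 + H = {3, 9, 15}
4 + H = {4, 10, 16}
5 + H = {5, 11, 17}

Cosets: 0+H={0,6,12}; 1+H={1,7,13}; 2+H={2,8,14}; 3+H={3,9,15}; 4+H={4,10,16}; 5+H={5,11,17}


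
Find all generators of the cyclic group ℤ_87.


g generates ℤ_n iff gcd(g,n) = 1
Prime factors of 87: 3, 29
Generators are g ∈ {1,...,86} not divisible by any of these primes.
Generators: {1, 2, 4, 5, 7, 8, 10, 11, 13, 14, 16, 17, 19, 20, 22, 23, 25, 26, 28, 31, 32, 34, 35, 37, 38, 40, 41, 43, 44, 46, 47, 49, 50, 52, 53, 55, 56, 59, 61, 62, 64, 65, 67, 68, 70, 71, 73, 74, 76, 77, 79, 80, 82, 83, 85, 86}
Number of generators = φ(87) = 56

Generators of ℤ_87 = {1, 2, 4, 5, 7, 8, 10, 11, 13, 14, 16, 17, 19, 20, 22, 23, 25, 26, 28, 31, 32, 34, 35, 37, 38, 40, 41, 43, 44, 46, 47, 49, 50, 52, 53, 55, 56, 59, 61, 62, 64, 65, 67, 68, 70, 71, 73, 74, 76, 77, 79, 80, 82, 83, 85, 86}


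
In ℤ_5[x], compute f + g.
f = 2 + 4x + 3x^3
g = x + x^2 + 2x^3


Add coefficients mod 5:
x^0: 2 + 0 = 2 (mod 5)
x^1: 4 + 1 = 0 (mod 5)
x^2: 0 + 1 = 1 (mod 5)
x^3: 3 + 2 = 0 (mod 5)
Result: 2 + x^2

f + g = 2 + x^2


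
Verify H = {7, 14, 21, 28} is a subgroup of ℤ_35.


Subgroup test for H = {7, 14, 21, 28} in (ℤ_35, +):
(1) 0 ∈ H? No
(2) Closure: for all a,b ∈ H, (a+b) mod 35 ∈ H? No  [counterexample: 7 + 28 = 0 ∉ H]
(3) Inverses: for all a ∈ H, -a mod 35 ∈ H? Yes

No, H is not a subgroup of ℤ_35


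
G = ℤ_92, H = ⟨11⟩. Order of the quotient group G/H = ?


|⟨11⟩| = n / gcd(11, 92) = 92 / 1 = 92
H is normal (ℤ_92 is abelian).
|G/H| = |G| / |H| = 92 / 92 = 1

|G/H| = 1


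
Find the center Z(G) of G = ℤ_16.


Z(G) = {g ∈ G | gx = xg for all x ∈ G}
ℤ_16 is abelian, so Z(G) = G

Z(ℤ_16) = ℤ_16


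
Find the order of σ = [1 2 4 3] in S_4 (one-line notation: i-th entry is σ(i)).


Cycle decomposition: (3 4)
Cycle lengths: 2
Order = lcm(2) = 2

ord(σ) = 2


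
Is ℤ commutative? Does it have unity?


integers form a commutative ring with unity 1; no zero divisors
Commutative: Yes
Integral domain: Yes
Has unity: Yes

ℤ: Commutative=Yes, Unity=Yes


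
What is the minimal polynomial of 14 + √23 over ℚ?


Let α = 14 + √23. Then α - 14 = √23, so (α - 14)² = 23, giving α² - 28α + 173 = 0. Degree 2 and α ∉ ℚ, so this is the minimal polynomial.

Minimal polynomial: x² - 28x + 173


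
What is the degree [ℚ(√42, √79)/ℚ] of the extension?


[ℚ(√42,√79):ℚ] = [ℚ(√42,√79):ℚ(√42)]·[ℚ(√42):ℚ] = 2·2 = 4

[ℚ(√42, √79)/ℚ] = 4


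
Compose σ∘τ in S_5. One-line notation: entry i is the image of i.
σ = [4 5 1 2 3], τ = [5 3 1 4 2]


σ∘τ: apply τ first, then σ
1 →τ 5 →σ 3
2 →τ 3 →σ 1
3 →τ 1 →σ 4
4 →τ 4 →σ 2
5 →τ 2 →σ 5

σ∘τ = [3 1 4 2 5]


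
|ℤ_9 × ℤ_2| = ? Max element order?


|ℤ_9 × ℤ_2| = 9 × 2 = 18
Max element order = lcm(9,2) = 18
Cyclic? Yes (gcd=1)

|ℤ_9×ℤ_2| = 18, max element order = 18


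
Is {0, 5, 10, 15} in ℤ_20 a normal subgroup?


H = {0, 5, 10, 15} in ℤ_20
ℤ_20 is abelian; every subgroup of an abelian group is normal

Yes, normal subgroup


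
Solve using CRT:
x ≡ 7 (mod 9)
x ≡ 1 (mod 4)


m₁ = 9, m₂ = 4, gcd = 1, so CRT applies. M = m₁·m₂ = 36
Let M₁ = M/m₁ = 4, M₂ = M/m₂ = 9
Find y₁ ≡ M₁⁻¹ (mod m₁): 4⁻¹ ≡ 7 (mod 9)
Find y₂ ≡ M₂⁻¹ (mod m₂): 9⁻¹ ≡ 1 (mod 4)
x = a₁·M₁·y₁ + a₂·M₂·y₂ = 7·4·7 + 1·9·1 = 205
Reduce mod 36: x ≡ 25
Check: 25 mod 9 = 7 ✓, 25 mod 4 = 1 ✓

x ≡ 25 (mod 36)


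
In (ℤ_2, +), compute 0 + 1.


Operation: addition mod 2
0 + 1 = (a + b) mod 2 with a = 0, b = 1

0 + 1 = 1


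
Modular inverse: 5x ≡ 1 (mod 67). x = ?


Use the extended Euclidean algorithm to write 1 = 5·s + 67·t; then s mod 67 is the inverse.
Euclidean algorithm:
  5 = 0·67 + 5
  67 = 13·5 + 2
  5 = 2·2 + 1
  2 = 2·1 + 0
gcd(5,67) = 1
Back-substitution gives: 5·(27) + 67·(-2) = 1
So 5⁻¹ ≡ 27 ≡ 27 (mod 67)
Check: 5 × 27 = 135 ≡ 1 (mod 67) ✓

5⁻¹ ≡ 27 (mod 67)
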